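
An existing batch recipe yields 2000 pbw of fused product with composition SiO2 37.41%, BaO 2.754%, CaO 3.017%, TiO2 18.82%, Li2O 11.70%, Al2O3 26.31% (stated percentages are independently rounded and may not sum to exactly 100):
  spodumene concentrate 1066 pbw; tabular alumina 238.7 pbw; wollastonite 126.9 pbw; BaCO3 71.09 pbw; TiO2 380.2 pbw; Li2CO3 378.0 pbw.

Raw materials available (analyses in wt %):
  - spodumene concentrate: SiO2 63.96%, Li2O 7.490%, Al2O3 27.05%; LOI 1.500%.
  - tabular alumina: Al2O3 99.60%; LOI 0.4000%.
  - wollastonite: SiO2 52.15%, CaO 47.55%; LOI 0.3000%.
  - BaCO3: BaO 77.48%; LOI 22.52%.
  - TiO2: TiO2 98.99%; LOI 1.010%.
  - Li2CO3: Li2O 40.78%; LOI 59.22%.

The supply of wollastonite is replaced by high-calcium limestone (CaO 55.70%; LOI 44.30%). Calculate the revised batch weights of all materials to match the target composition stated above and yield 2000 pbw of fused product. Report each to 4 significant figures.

Revised batch per 2000 pbw fused product:
  spodumene concentrate: 1170 pbw
  tabular alumina: 210.6 pbw
  high-calcium limestone: 108.3 pbw
  BaCO3: 71.09 pbw
  TiO2: 380.2 pbw
  Li2CO3: 359.0 pbw
Total batch = 2299 pbw; LOI loss = 298.8 pbw

Working values are displayed rounded off to 4 significant digits as written — all internal work keeps exact precision from first step to last. A single rounding produces each reported result — all derived quantities are computed in full precision (the totals, glass mass, yield, ignition loss, six oxide percentages) from the batch weights for 2000 pbw of glass, as given in question or answer.
Oxide mass targets, per 2000 pbw fused product:
  SiO2: 37.41% × 2000 = 748.2 pbw
  BaO: 2.754% × 2000 = 55.08 pbw
  CaO: 3.017% × 2000 = 60.34 pbw
  TiO2: 18.82% × 2000 = 376.4 pbw
  Li2O: 11.70% × 2000 = 234.0 pbw
  Al2O3: 26.31% × 2000 = 526.2 pbw
Checking each oxide sum applying the batch weights above, per the basis as stated (sums match the target masses given rounding of the digits):
  SiO2: 1170·0.6396 = 748.3 pbw (target 748.2 pbw)
  BaO: 71.09·0.7748 = 55.08 pbw (target 55.08 pbw)
  CaO: 108.3·0.5570 = 60.32 pbw (target 60.34 pbw)
  TiO2: 380.2·0.9899 = 376.4 pbw (target 376.4 pbw)
  Li2O: 1170·0.07490 + 359.0·0.4078 = 234.0 pbw (target 234.0 pbw)
  Al2O3: 1170·0.2705 + 210.6·0.9960 = 526.2 pbw (target 526.2 pbw)
Glass mass check: batch Σ − ignition loss = 2000 pbw (per-oxide target masses sum to 2000 pbw; versus the stated basis of 2000 pbw — rounding explains the deltas).
Summing the batch: Σ batch = 2299 pbw; LOI removed, Σ of batch·LOI: 298.8 pbw; yield: glass divided by total = 87.00%.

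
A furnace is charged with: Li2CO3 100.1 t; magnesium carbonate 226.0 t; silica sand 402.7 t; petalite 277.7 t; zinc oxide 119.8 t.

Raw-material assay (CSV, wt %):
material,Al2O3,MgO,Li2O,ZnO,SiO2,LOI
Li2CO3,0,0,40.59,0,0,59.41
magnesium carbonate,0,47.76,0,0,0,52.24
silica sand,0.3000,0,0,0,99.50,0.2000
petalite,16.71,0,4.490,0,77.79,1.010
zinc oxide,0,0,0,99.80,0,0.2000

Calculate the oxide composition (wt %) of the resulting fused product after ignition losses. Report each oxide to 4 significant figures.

Glass mass = 944.9 t (batch 1126 − LOI 181.4).
Composition: Al2O3 5.039%, MgO 11.42%, Li2O 5.619%, ZnO 12.65%, SiO2 65.27%

In-progress results are displayed, rounded to 4 significant figures, across the worked steps. The whole derivation runs at full precision in every operation. Each reported number includes exactly one rounding; all derived quantities (ignition loss, totals, glass mass, five oxide percentages, yield) are rebuilt at full float precision from the weighed amounts per 944.9 t of glass, precisely as stated by the question or the answer.
Oxide-by-oxide delivered mass:
  Al2O3: 402.7·0.003000 + 277.7·0.1671 = 47.61 t
  MgO: 226.0·0.4776 = 107.9 t
  Li2O: 100.1·0.4059 + 277.7·0.04490 = 53.10 t
  ZnO: 119.8·0.9980 = 119.6 t
  SiO2: 402.7·0.9950 + 277.7·0.7779 = 616.7 t
LOI: 100.1·0.5941 + 226.0·0.5224 + 402.7·0.002000 + 277.7·0.01010 + 119.8·0.002000 = 181.4 t
Glass = total batch minus LOI = 1126 − 181.4 = 944.9 t (matching Σ of the oxides)
wt % = oxide mass / glass mass × 100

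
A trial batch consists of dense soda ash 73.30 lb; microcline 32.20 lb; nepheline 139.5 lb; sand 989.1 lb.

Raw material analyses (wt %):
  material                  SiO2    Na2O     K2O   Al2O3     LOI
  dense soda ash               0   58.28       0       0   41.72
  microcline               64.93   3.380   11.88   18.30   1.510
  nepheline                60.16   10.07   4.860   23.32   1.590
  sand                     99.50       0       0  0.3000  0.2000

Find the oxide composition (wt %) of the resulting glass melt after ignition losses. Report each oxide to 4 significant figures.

Glass mass = 1199 lb (batch 1234 − LOI 35.26).
Composition: SiO2 90.84%, Na2O 4.826%, K2O 0.8846%, Al2O3 3.453%

Values along the way are shown, with 4-significant-figure rounding, on the page — all internal work carries exact precision in all steps; exactly one rounding goes into every reported number; the derived quantities (four oxide percentages, LOI, yield, net glass mass, totals) are recomputed at exact precision from the batch weights for 1199 lb of glass precisely as stated by problem or answer.
Mass of each oxide from the mix:
  SiO2: 32.20·0.6493 + 139.5·0.6016 + 989.1·0.9950 = 1089 lb
  Na2O: 73.30·0.5828 + 32.20·0.03380 + 139.5·0.1007 = 57.86 lb
  K2O: 32.20·0.1188 + 139.5·0.04860 = 10.61 lb
  Al2O3: 32.20·0.1830 + 139.5·0.2332 + 989.1·0.003000 = 41.39 lb
LOI: 73.30·0.4172 + 32.20·0.01510 + 139.5·0.01590 + 989.1·0.002000 = 35.26 lb
Resulting glass, batch − LOI: 1234 − 35.26 = 1199 lb (= Σ oxide masses)
percent by weight: oxide/glass ×100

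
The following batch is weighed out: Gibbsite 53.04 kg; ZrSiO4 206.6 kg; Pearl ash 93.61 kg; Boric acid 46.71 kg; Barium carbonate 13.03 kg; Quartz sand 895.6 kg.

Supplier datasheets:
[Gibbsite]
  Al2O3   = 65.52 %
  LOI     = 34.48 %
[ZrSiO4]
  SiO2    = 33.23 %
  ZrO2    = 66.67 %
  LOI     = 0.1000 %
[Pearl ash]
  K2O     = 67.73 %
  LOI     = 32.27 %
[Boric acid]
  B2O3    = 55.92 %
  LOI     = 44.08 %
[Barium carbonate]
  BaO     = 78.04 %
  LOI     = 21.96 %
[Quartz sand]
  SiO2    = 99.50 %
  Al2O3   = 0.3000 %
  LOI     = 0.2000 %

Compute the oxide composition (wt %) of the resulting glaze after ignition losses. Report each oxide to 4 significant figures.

Glass mass = 1235 kg (batch 1309 − LOI 73.95).
Composition: BaO 0.8236%, K2O 5.135%, B2O3 2.116%, SiO2 77.74%, ZrO2 11.16%, Al2O3 3.032%

Intermediates are displayed (rounded to four significant digits) between the steps; each numeric step carries exact precision throughout. Every reported figure is rounded a single time. Derived quantities (net glass mass, six oxide percentages, the yield, LOI, totals) are computed in exact precision starting from the weights for 1235 kg of glass as written in problem or answer.
Mass of each oxide from the mix:
  BaO: 13.03·0.7804 = 10.17 kg
  K2O: 93.61·0.6773 = 63.40 kg
  B2O3: 46.71·0.5592 = 26.12 kg
  SiO2: 206.6·0.3323 + 895.6·0.9950 = 959.8 kg
  ZrO2: 206.6·0.6667 = 137.7 kg
  Al2O3: 53.04·0.6552 + 895.6·0.003000 = 37.44 kg
LOI: 53.04·0.3448 + 206.6·0.001000 + 93.61·0.3227 + 46.71·0.4408 + 13.03·0.2196 + 895.6·0.002000 = 73.95 kg
batch − LOI leaves glass = 1309 − 73.95 = 1235 kg (matching Σ of the oxides)
percent by weight: oxide/glass ×100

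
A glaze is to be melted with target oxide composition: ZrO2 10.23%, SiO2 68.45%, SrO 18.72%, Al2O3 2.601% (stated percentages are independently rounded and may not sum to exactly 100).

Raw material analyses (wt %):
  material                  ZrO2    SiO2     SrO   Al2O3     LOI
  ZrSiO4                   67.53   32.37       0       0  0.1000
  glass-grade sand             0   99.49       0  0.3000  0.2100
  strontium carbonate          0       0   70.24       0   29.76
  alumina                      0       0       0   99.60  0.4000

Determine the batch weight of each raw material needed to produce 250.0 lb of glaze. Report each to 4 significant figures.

Batch per 250.0 lb glaze:
  ZrSiO4: 37.87 lb
  glass-grade sand: 159.7 lb
  strontium carbonate: 66.63 lb
  alumina: 6.048 lb
Total batch = 270.2 lb; LOI loss = 20.23 lb; yield = 92.52%

Intermediates are printed rounded off to 4 significant digits in the printout; all internal work maintains exact precision throughout. Each reported figure sees exactly one rounding; derived quantities, which include four oxide percentages, net glass mass, LOI, the yield, the totals, are carried at full precision, as quoted within problem or answer, starting from the weights on 250.0 lb of glass.
Oxide mass targets, per 250.0 lb glaze:
  ZrO2: 10.23% × 250.0 = 25.58 lb
  SiO2: 68.45% × 250.0 = 171.1 lb
  SrO: 18.72% × 250.0 = 46.80 lb
  Al2O3: 2.601% × 250.0 = 6.502 lb
Checking each oxide sum working from each reported weight, on the stated basis (summed amounts equal target values within answer rounding):
  ZrO2: 37.87·0.6753 = 25.57 lb (target 25.58 lb)
  SiO2: 37.87·0.3237 + 159.7·0.9949 = 171.1 lb (target 171.1 lb)
  SrO: 66.63·0.7024 = 46.80 lb (target 46.80 lb)
  Al2O3: 159.7·0.003000 + 6.048·0.9960 = 6.503 lb (target 6.502 lb)
Auditing the glass mass value: batch Σ − ignition loss = 250.0 lb (the targets, summed, come to 250.0 lb; stated basis 250.0 lb — gaps are rounding artifacts).
Adding the batch up: Σ batch = 270.2 lb; loss to ignition Σ batch·LOI = 20.23 lb; the yield ratio, glass ÷ batch: 92.52%.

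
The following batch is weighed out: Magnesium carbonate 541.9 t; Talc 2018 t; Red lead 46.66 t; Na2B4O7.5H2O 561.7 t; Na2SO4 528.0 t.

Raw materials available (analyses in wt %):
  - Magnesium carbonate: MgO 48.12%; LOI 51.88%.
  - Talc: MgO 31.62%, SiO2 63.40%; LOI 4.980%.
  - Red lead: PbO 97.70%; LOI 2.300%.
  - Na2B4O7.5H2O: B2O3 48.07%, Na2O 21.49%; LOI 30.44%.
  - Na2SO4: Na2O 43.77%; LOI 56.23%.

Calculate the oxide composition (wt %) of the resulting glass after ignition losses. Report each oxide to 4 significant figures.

Rounding to 4 significant figures applies to every mid-chain value as printed — every computation carries full float precision all the way through; every reported number is rounded exactly once — derived quantities (net glass mass, totals, yield, LOI, the five compositions) are carried starting from the weights on 2846 t of glass at exact precision, as set out in the question or the answer.
What the batch supplies per oxide:
  PbO: 46.66·0.9770 = 45.59 t
  B2O3: 561.7·0.4807 = 270.0 t
  MgO: 541.9·0.4812 + 2018·0.3162 = 898.9 t
  Na2O: 561.7·0.2149 + 528.0·0.4377 = 351.8 t
  SiO2: 2018·0.6340 = 1279 t
LOI: 541.9·0.5188 + 2018·0.04980 + 46.66·0.02300 + 561.7·0.3044 + 528.0·0.5623 = 850.6 t
Net of LOI, the glass mass = 3696 − 850.6 = 2846 t (matching Σ of the oxides)
wt % = 100 × oxide mass / glass mass

Glass mass = 2846 t (batch 3696 − LOI 850.6).
Composition: PbO 1.602%, B2O3 9.488%, MgO 31.59%, Na2O 12.36%, SiO2 44.96%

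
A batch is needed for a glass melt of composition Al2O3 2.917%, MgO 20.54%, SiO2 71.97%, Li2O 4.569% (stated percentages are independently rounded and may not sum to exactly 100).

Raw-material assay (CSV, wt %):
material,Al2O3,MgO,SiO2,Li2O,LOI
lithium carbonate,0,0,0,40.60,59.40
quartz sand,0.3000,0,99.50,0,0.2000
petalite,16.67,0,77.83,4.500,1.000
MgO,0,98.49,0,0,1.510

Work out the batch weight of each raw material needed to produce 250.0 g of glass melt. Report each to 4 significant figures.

Working values appear rounded to 4 significant figures when written out; every computation carries full precision at all times; every reported number takes exactly one rounding — the derived quantities are recomputed from the weighed amounts on 250.0 g of glass at full precision (the totals, four oxide percentages, yield, ignition loss, net glass mass) as they appear in the problem or the answer.
Oxide mass targets, per 250.0 g glass melt:
  Al2O3: 2.917% × 250.0 = 7.292 g
  MgO: 20.54% × 250.0 = 51.35 g
  SiO2: 71.97% × 250.0 = 179.9 g
  Li2O: 4.569% × 250.0 = 11.42 g
Checking each oxide sum working from each reported weight, on the stated basis (oxide sums agree with the targets up to rounding of the answer):
  Al2O3: 148.7·0.003000 + 41.07·0.1667 = 7.292 g (target 7.292 g)
  MgO: 52.14·0.9849 = 51.35 g (target 51.35 g)
  SiO2: 148.7·0.9950 + 41.07·0.7783 = 179.9 g (target 179.9 g)
  Li2O: 23.58·0.4060 + 41.07·0.04500 = 11.42 g (target 11.42 g)
Auditing the glass mass value: Σ batch − LOI loss = 250.0 g (the targets, summed, come to 250.0 g; with the basis standing at 250.0 g — differing by rounding only).
Batch total: Σ batch = 265.5 g; LOI loss = Σ batch·LOI = 15.50 g; yield = glass ÷ total batch = 94.16%.

Batch per 250.0 g glass melt:
  lithium carbonate: 23.58 g
  quartz sand: 148.7 g
  petalite: 41.07 g
  MgO: 52.14 g
Total batch = 265.5 g; LOI loss = 15.50 g; yield = 94.16%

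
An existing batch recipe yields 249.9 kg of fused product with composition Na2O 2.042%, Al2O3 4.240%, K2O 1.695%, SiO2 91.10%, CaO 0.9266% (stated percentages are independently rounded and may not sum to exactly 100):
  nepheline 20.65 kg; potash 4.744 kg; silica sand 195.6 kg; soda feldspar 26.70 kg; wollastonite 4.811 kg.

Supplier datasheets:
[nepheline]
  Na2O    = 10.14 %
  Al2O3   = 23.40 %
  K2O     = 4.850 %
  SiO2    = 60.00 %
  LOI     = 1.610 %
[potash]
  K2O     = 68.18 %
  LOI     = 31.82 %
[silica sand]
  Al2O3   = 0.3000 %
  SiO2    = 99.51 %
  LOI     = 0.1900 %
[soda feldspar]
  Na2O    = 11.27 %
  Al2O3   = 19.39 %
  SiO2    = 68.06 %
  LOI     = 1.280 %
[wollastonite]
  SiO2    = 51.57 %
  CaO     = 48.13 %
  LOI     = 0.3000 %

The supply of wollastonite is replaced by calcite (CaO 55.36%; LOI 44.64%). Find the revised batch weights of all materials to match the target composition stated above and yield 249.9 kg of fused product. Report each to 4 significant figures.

Values along the way appear with 4-significant-digit rounding in the printout — every computation maintains full precision at all times; exactly one rounding is applied to each reported result. All derived quantities, including five oxide percentages, glass mass, ignition loss, yield, the totals, are rebuilt using the weight values for 249.9 kg of glass in full precision as written in problem or answer.
Target masses of each oxide per 249.9 kg fused product:
  Na2O: 2.042% × 249.9 = 5.103 kg
  Al2O3: 4.240% × 249.9 = 10.60 kg
  K2O: 1.695% × 249.9 = 4.236 kg
  SiO2: 91.10% × 249.9 = 227.7 kg
  CaO: 0.9266% × 249.9 = 2.316 kg
Balance tally, oxide-wise, on the weights just shown, against the basis in use (sum by sum, the targets are met once rounding is allowed for):
  Na2O: 20.52·0.1014 + 26.81·0.1127 = 5.102 kg (target 5.103 kg)
  Al2O3: 20.52·0.2340 + 198.1·0.003000 + 26.81·0.1939 = 10.59 kg (target 10.60 kg)
  K2O: 20.52·0.04850 + 4.753·0.6818 = 4.236 kg (target 4.236 kg)
  SiO2: 20.52·0.6000 + 198.1·0.9951 + 26.81·0.6806 = 227.7 kg (target 227.7 kg)
  CaO: 4.183·0.5536 = 2.316 kg (target 2.316 kg)
The glass-mass cross-check: the batch minus its LOI: 249.9 kg (summing oxide targets gives 249.9 kg; with the basis standing at 249.9 kg — rounding explains the deltas).
Batch total: Σ batch = 254.4 kg; Σ batch·LOI gives LOI loss = 4.430 kg; as yield: glass ÷ batch → 98.26%.

Revised batch per 249.9 kg fused product:
  nepheline: 20.52 kg
  potash: 4.753 kg
  silica sand: 198.1 kg
  soda feldspar: 26.81 kg
  calcite: 4.183 kg
Total batch = 254.4 kg; LOI loss = 4.430 kg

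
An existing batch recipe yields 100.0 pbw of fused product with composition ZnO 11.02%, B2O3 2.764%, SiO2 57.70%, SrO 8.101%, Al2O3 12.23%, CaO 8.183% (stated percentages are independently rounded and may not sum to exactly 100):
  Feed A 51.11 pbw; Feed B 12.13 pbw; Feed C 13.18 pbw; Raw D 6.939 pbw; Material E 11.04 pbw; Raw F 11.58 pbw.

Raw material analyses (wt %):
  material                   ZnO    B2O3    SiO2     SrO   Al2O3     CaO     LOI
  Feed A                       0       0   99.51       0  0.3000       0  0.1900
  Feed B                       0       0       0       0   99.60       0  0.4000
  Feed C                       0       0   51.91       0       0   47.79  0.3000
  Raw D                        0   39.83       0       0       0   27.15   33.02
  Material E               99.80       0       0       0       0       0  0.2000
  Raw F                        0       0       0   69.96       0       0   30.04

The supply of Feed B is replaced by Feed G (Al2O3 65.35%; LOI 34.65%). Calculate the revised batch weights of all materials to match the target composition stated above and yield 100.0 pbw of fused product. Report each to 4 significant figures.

Revised batch per 100.0 pbw fused product:
  Feed A: 51.11 pbw
  Feed G: 18.48 pbw
  Feed C: 13.18 pbw
  Raw D: 6.939 pbw
  Material E: 11.04 pbw
  Raw F: 11.58 pbw
Total batch = 112.3 pbw; LOI loss = 12.33 pbw

Working values are shown rounded off to 4 significant figures alongside each step — full float precision is carried throughout; each reported value takes just one rounding. Derived quantities are rebuilt at full precision (totals, six oxide percentages, glass mass, yield, LOI) from the batch weights on 100.0 pbw of glass, as written in problem or answer.
Target masses of each oxide per 100.0 pbw fused product:
  ZnO: 11.02% × 100.0 = 11.02 pbw
  B2O3: 2.764% × 100.0 = 2.764 pbw
  SiO2: 57.70% × 100.0 = 57.70 pbw
  SrO: 8.101% × 100.0 = 8.101 pbw
  Al2O3: 12.23% × 100.0 = 12.23 pbw
  CaO: 8.183% × 100.0 = 8.183 pbw
Oxide-by-oxide audit on the weights just shown, on the stated basis (delivered sums recover each target given rounding of the digits):
  ZnO: 11.04·0.9980 = 11.02 pbw (target 11.02 pbw)
  B2O3: 6.939·0.3983 = 2.764 pbw (target 2.764 pbw)
  SiO2: 51.11·0.9951 + 13.18·0.5191 = 57.70 pbw (target 57.70 pbw)
  SrO: 11.58·0.6996 = 8.101 pbw (target 8.101 pbw)
  Al2O3: 51.11·0.003000 + 18.48·0.6535 = 12.23 pbw (target 12.23 pbw)
  CaO: 13.18·0.4779 + 6.939·0.2715 = 8.183 pbw (target 8.183 pbw)
Glass-mass sanity pass: total charge less LOI = 100.0 pbw (the Σ of target masses is 100.0 pbw; stated basis 100.0 pbw — any gap is answer rounding).
Batch total: Σ batch = 112.3 pbw; loss to ignition Σ batch·LOI = 12.33 pbw; yield: glass divided by total = 89.02%.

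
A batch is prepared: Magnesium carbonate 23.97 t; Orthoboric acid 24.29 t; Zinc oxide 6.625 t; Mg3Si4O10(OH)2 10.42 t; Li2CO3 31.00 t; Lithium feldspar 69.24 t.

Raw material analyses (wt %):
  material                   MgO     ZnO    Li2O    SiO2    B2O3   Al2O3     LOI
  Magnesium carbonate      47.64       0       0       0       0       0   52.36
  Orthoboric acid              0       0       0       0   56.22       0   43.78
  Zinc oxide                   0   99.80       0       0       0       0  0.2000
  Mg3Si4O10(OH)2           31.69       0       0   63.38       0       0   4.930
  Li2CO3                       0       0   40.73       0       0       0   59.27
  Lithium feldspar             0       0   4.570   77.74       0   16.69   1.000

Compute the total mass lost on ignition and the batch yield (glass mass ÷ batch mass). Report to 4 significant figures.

Values along the way appear, with 4-significant-figure rounding, between the steps — the working math holds full precision end to end. Each reported figure takes exactly one rounding; derived quantities are computed using the weight values at 122.8 t of glass in full precision (the six compositions, the totals, the yield, net glass mass, ignition loss), as they appear in the problem or the answer.
Per-material ignition loss:
  Magnesium carbonate: 23.97 × 0.5236 = 12.55 t
  Orthoboric acid: 24.29 × 0.4378 = 10.63 t
  Zinc oxide: 6.625 × 0.002000 = 0.01325 t
  Mg3Si4O10(OH)2: 10.42 × 0.04930 = 0.5137 t
  Li2CO3: 31.00 × 0.5927 = 18.37 t
  Lithium feldspar: 69.24 × 0.01000 = 0.6924 t
Total LOI = 42.78 t
Glass = batch − LOI = 165.5 − 42.78 = 122.8 t

LOI loss = 42.78 t; glass = 122.8 t; yield = 74.16%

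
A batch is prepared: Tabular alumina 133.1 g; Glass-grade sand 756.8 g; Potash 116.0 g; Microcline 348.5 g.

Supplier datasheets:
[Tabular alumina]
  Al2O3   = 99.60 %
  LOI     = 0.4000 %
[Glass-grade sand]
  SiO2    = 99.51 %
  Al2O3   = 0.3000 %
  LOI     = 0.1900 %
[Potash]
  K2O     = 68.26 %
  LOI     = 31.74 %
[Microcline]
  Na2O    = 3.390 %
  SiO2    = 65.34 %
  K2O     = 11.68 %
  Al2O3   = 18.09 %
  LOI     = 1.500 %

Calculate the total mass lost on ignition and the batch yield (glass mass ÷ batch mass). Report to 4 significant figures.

In-progress results are shown with 4-significant-digit rounding at each printed step — all arithmetic runs at full float precision all the way through — exactly one rounding goes into each reported value. Derived quantities (the totals, ignition loss, four oxide percentages, net glass mass, yield) are carried in exact precision starting from the weights per 1310 g of glass precisely as stated by either problem or answer.
Ignition loss by material:
  Tabular alumina: 133.1 × 0.004000 = 0.5324 g
  Glass-grade sand: 756.8 × 0.001900 = 1.438 g
  Potash: 116.0 × 0.3174 = 36.82 g
  Microcline: 348.5 × 0.01500 = 5.228 g
Total LOI = 44.02 g
Glass = batch − LOI = 1354 − 44.02 = 1310 g

LOI loss = 44.02 g; glass = 1310 g; yield = 96.75%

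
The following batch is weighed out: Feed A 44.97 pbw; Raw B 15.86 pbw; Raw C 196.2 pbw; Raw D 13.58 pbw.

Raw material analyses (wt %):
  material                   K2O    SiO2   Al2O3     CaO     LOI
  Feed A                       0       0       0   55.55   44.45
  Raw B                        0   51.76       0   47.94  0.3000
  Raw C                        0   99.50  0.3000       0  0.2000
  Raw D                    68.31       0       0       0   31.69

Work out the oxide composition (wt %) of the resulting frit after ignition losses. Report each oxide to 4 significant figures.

Glass mass = 245.9 pbw (batch 270.6 − LOI 24.73).
Composition: K2O 3.773%, SiO2 82.74%, Al2O3 0.2394%, CaO 13.25%

Values along the way appear rounded off to 4 significant figures as written; every computation maintains full precision at all times — every reported value undergoes a single rounding; the derived quantities, including totals, yield, LOI, four oxide percentages, net glass mass, are carried from the batch weights per 245.9 pbw of glass at exact precision, as set out in question or answer.
Oxide masses out of the charge:
  K2O: 13.58·0.6831 = 9.276 pbw
  SiO2: 15.86·0.5176 + 196.2·0.9950 = 203.4 pbw
  Al2O3: 196.2·0.003000 = 0.5886 pbw
  CaO: 44.97·0.5555 + 15.86·0.4794 = 32.58 pbw
LOI: 44.97·0.4445 + 15.86·0.003000 + 196.2·0.002000 + 13.58·0.3169 = 24.73 pbw
The glass mass, total less LOI, = 270.6 − 24.73 = 245.9 pbw (consistent with Σ oxide mass)
wt %: oxide over glass, times 100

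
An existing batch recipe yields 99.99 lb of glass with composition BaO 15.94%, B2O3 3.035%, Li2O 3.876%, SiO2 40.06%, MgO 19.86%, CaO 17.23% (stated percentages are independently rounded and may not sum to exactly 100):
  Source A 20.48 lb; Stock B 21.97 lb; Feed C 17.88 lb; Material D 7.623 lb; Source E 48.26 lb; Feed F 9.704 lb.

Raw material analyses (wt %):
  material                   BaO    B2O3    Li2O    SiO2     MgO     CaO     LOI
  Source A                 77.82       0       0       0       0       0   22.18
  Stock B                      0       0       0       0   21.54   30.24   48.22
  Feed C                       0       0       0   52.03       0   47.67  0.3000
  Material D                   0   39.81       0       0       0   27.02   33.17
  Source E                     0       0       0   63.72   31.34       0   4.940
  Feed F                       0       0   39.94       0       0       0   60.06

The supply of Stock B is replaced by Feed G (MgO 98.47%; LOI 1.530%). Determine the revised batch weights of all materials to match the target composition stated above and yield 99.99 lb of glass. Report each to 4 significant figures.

Revised batch per 99.99 lb glass:
  Source A: 20.48 lb
  Feed G: 8.429 lb
  Feed C: 31.82 lb
  Material D: 7.623 lb
  Source E: 36.88 lb
  Feed F: 9.704 lb
Total batch = 114.9 lb; LOI loss = 14.95 lb

All internal work maintains full precision at every stage — in-progress results are printed rounded off to 4 significant figures in the working — every reported result is rounded a single time. The derived quantities, which include the totals, the yield, LOI, net glass mass, the six compositions, are re-derived in exact precision, exactly as shown in question or answer, from the batch weights for 99.99 lb of glass.
Per-oxide target masses for 99.99 lb glass:
  BaO: 15.94% × 99.99 = 15.94 lb
  B2O3: 3.035% × 99.99 = 3.035 lb
  Li2O: 3.876% × 99.99 = 3.876 lb
  SiO2: 40.06% × 99.99 = 40.06 lb
  MgO: 19.86% × 99.99 = 19.86 lb
  CaO: 17.23% × 99.99 = 17.23 lb
Mass-balance tally per oxide working from each reported weight, against the basis in use (target by target, the sums agree modulo rounding of the values):
  BaO: 20.48·0.7782 = 15.94 lb (target 15.94 lb)
  B2O3: 7.623·0.3981 = 3.035 lb (target 3.035 lb)
  Li2O: 9.704·0.3994 = 3.876 lb (target 3.876 lb)
  SiO2: 31.82·0.5203 + 36.88·0.6372 = 40.06 lb (target 40.06 lb)
  MgO: 8.429·0.9847 + 36.88·0.3134 = 19.86 lb (target 19.86 lb)
  CaO: 31.82·0.4767 + 7.623·0.2702 = 17.23 lb (target 17.23 lb)
Auditing the glass mass value: Σ batch − LOI loss = 99.99 lb (summing oxide targets gives 99.99 lb; versus the stated basis of 99.99 lb — gaps are rounding artifacts).
Adding the batch up: Σ batch = 114.9 lb; the LOI term Σ batch·LOI equals 14.95 lb; yield = glass ÷ total batch = 87.00%.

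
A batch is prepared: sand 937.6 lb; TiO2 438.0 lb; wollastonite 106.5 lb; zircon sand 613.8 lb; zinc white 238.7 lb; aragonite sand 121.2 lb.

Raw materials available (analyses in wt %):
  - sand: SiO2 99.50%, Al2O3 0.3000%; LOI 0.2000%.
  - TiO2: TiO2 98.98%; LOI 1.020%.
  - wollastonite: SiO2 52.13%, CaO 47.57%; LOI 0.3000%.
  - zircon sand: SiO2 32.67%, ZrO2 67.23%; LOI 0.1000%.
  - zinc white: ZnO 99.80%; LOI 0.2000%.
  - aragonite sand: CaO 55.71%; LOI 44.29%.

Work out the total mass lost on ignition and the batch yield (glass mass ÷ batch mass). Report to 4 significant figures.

Working values appear, rounded to four significant digits, in the printout; every computation holds full precision end to end; a single rounding produces each reported figure. All derived quantities (the six compositions, yield, LOI, the totals, net glass mass) are re-derived at full precision from the batch weights per 2394 lb of glass, exactly as printed in question or answer.
Loss on ignition, line by line:
  sand: 937.6 × 0.002000 = 1.875 lb
  TiO2: 438.0 × 0.01020 = 4.468 lb
  wollastonite: 106.5 × 0.003000 = 0.3195 lb
  zircon sand: 613.8 × 0.001000 = 0.6138 lb
  zinc white: 238.7 × 0.002000 = 0.4774 lb
  aragonite sand: 121.2 × 0.4429 = 53.68 lb
Total LOI = 61.43 lb
Glass = batch − LOI = 2456 − 61.43 = 2394 lb

LOI loss = 61.43 lb; glass = 2394 lb; yield = 97.50%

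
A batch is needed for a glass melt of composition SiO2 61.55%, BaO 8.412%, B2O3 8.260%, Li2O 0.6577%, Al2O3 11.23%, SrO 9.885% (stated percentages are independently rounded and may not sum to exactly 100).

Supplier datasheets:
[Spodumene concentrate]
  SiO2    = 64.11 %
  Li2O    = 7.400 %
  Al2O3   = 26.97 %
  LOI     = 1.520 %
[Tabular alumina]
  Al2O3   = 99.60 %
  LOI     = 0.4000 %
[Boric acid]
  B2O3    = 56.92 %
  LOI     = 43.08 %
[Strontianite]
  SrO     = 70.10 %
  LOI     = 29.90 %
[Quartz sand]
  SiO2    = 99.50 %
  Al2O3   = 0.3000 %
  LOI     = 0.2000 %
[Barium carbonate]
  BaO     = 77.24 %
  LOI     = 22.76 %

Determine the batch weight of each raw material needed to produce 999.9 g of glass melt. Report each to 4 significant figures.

Batch per 999.9 g glass melt:
  Spodumene concentrate: 88.87 g
  Tabular alumina: 86.98 g
  Boric acid: 145.1 g
  Strontianite: 141.0 g
  Quartz sand: 561.3 g
  Barium carbonate: 108.9 g
Total batch = 1132 g; LOI loss = 132.3 g; yield = 88.32%

Mid-chain values are shown with 4-significant-figure rounding at each printed step; the whole derivation runs at exact precision in every operation. A single rounding yields every reported result — all derived quantities, including the six compositions, ignition loss, net glass mass, yield, totals, are rebuilt using the weight values for 999.9 g of glass in full precision as written in the question or the answer.
Per-oxide target masses for 999.9 g glass melt:
  SiO2: 61.55% × 999.9 = 615.4 g
  BaO: 8.412% × 999.9 = 84.11 g
  B2O3: 8.260% × 999.9 = 82.59 g
  Li2O: 0.6577% × 999.9 = 6.576 g
  Al2O3: 11.23% × 999.9 = 112.3 g
  SrO: 9.885% × 999.9 = 98.84 g
Sums-versus-targets review on the weights just shown, versus the basis set out (summed amounts equal target values inside rounding margins):
  SiO2: 88.87·0.6411 + 561.3·0.9950 = 615.5 g (target 615.4 g)
  BaO: 108.9·0.7724 = 84.11 g (target 84.11 g)
  B2O3: 145.1·0.5692 = 82.59 g (target 82.59 g)
  Li2O: 88.87·0.07400 = 6.576 g (target 6.576 g)
  Al2O3: 88.87·0.2697 + 86.98·0.9960 + 561.3·0.003000 = 112.3 g (target 112.3 g)
  SrO: 141.0·0.7010 = 98.84 g (target 98.84 g)
Auditing the glass mass value: Σ batch − LOI loss = 999.9 g (oxide target masses add up to 999.8 g; versus the stated basis of 999.9 g — any gap is answer rounding).
Total batch = Σ batch = 1132 g; loss to ignition Σ batch·LOI = 132.3 g; yield = glass ÷ total batch = 88.32%.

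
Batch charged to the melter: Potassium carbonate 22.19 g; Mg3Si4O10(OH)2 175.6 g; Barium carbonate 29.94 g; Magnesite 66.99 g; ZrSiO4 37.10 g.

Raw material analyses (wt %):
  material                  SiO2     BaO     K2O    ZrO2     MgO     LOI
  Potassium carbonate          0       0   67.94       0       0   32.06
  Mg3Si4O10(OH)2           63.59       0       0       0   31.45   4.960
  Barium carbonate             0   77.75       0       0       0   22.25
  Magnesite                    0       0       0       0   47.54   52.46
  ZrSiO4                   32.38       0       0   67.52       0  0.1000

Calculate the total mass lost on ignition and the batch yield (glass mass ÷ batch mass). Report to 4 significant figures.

LOI loss = 57.67 g; glass = 274.2 g; yield = 82.62%

Each numeric step runs at full precision through every step — the intermediate values appear (rounded to 4 significant figures) on the page — exactly one rounding lands on each reported figure. Derived quantities (totals, the yield, ignition loss, net glass mass, five oxide percentages) are recomputed at exact precision from the batch weights at 274.2 g of glass precisely as stated by the problem or answer text.
Per-material ignition loss:
  Potassium carbonate: 22.19 × 0.3206 = 7.114 g
  Mg3Si4O10(OH)2: 175.6 × 0.04960 = 8.710 g
  Barium carbonate: 29.94 × 0.2225 = 6.662 g
  Magnesite: 66.99 × 0.5246 = 35.14 g
  ZrSiO4: 37.10 × 0.001000 = 0.03710 g
Total LOI = 57.67 g
Glass = batch − LOI = 331.8 − 57.67 = 274.2 g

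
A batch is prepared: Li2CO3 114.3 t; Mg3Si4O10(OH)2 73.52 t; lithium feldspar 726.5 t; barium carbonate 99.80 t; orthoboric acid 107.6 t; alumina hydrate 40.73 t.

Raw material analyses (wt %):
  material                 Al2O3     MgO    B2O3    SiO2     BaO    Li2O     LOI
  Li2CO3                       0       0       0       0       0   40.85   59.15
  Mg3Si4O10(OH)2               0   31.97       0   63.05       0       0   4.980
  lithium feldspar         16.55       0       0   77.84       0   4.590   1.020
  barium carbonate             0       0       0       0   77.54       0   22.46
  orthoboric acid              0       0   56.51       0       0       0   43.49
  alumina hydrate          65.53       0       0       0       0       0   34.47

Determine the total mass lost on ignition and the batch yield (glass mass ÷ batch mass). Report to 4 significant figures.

LOI loss = 161.9 t; glass = 1001 t; yield = 86.07%

Mid-chain values are displayed, rounded to four significant digits, across the worked steps; the whole derivation maintains full precision at every stage; every reported number is rounded once only — derived quantities, including the yield, net glass mass, the six compositions, totals, ignition loss, are rebuilt from the batch weights on 1001 t of glass at exact precision as they appear in the problem or answer text.
Per-material ignition loss:
  Li2CO3: 114.3 × 0.5915 = 67.61 t
  Mg3Si4O10(OH)2: 73.52 × 0.04980 = 3.661 t
  lithium feldspar: 726.5 × 0.01020 = 7.410 t
  barium carbonate: 99.80 × 0.2246 = 22.42 t
  orthoboric acid: 107.6 × 0.4349 = 46.80 t
  alumina hydrate: 40.73 × 0.3447 = 14.04 t
Total LOI = 161.9 t
Glass = batch − LOI = 1162 − 161.9 = 1001 t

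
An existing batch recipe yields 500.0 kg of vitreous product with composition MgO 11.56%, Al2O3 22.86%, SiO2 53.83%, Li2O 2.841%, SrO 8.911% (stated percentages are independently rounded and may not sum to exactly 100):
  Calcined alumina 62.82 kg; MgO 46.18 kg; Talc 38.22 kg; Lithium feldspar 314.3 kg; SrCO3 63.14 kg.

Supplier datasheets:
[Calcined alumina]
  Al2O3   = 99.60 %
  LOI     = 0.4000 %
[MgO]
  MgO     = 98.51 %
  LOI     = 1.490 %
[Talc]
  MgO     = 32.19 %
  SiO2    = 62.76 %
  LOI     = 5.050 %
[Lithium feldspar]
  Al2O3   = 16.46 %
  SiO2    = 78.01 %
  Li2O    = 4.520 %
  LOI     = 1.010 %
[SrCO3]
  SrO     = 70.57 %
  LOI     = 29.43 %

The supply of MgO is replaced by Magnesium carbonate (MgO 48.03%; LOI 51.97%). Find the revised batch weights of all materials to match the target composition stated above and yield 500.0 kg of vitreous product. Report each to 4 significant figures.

The intermediate values are printed (rounded to 4 significant figures) in the working. All internal work runs at full precision at all times. Each reported number carries a single rounding. The derived quantities are rebuilt from the batch weights for 500.0 kg of glass in exact precision (totals, the yield, ignition loss, glass mass, five oxide percentages), precisely as stated by either problem or answer.
The oxide mass targets at 500.0 kg vitreous product:
  MgO: 11.56% × 500.0 = 57.80 kg
  Al2O3: 22.86% × 500.0 = 114.3 kg
  SiO2: 53.83% × 500.0 = 269.2 kg
  Li2O: 2.841% × 500.0 = 14.20 kg
  SrO: 8.911% × 500.0 = 44.56 kg
Oxide-by-oxide audit using the reported weights, for the quoted basis mass (summed amounts equal target values exact up to rounding of places):
  MgO: 94.72·0.4803 + 38.22·0.3219 = 57.80 kg (target 57.80 kg)
  Al2O3: 62.82·0.9960 + 314.3·0.1646 = 114.3 kg (target 114.3 kg)
  SiO2: 38.22·0.6276 + 314.3·0.7801 = 269.2 kg (target 269.2 kg)
  Li2O: 314.3·0.04520 = 14.21 kg (target 14.20 kg)
  SrO: 63.14·0.7057 = 44.56 kg (target 44.56 kg)
Consistency of the glass mass: net batch after ignition = 500.0 kg (summing oxide targets gives 500.0 kg; stated basis 500.0 kg — any gap is answer rounding).
Batch grand total — Σ batch = 573.2 kg; Σ batch·LOI gives LOI loss = 73.16 kg; glass ÷ batch gives a yield of 87.24%.

Revised batch per 500.0 kg vitreous product:
  Calcined alumina: 62.82 kg
  Magnesium carbonate: 94.72 kg
  Talc: 38.22 kg
  Lithium feldspar: 314.3 kg
  SrCO3: 63.14 kg
Total batch = 573.2 kg; LOI loss = 73.16 kg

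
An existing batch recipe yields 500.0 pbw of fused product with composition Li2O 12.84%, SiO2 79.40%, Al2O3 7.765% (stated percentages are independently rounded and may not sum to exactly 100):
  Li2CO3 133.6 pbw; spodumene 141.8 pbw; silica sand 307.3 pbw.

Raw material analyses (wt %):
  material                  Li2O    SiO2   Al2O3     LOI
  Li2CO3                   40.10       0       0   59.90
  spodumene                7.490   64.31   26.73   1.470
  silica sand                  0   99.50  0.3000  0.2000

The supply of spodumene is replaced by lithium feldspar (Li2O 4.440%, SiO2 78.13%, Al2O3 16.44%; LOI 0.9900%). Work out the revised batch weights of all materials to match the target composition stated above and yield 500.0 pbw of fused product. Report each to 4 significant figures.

Revised batch per 500.0 pbw fused product:
  Li2CO3: 134.4 pbw
  lithium feldspar: 232.2 pbw
  silica sand: 216.7 pbw
Total batch = 583.3 pbw; LOI loss = 83.24 pbw

Values along the way are displayed (rounded to four significant digits) across the worked steps. All internal work runs at exact precision in all steps; each reported number is rounded just once — all derived quantities are carried using the weight values for 500.0 pbw of glass in full precision (LOI, totals, net glass mass, the yield, the three compositions), as given in the problem or answer text.
Target masses of each oxide per 500.0 pbw fused product:
  Li2O: 12.84% × 500.0 = 64.20 pbw
  SiO2: 79.40% × 500.0 = 397.0 pbw
  Al2O3: 7.765% × 500.0 = 38.83 pbw
A balance pass over the oxides, from the weights as reported, per the basis as stated (sum by sum, the targets are met net of answer rounding effects):
  Li2O: 134.4·0.4010 + 232.2·0.04440 = 64.20 pbw (target 64.20 pbw)
  SiO2: 232.2·0.7813 + 216.7·0.9950 = 397.0 pbw (target 397.0 pbw)
  Al2O3: 232.2·0.1644 + 216.7·0.003000 = 38.82 pbw (target 38.83 pbw)
Mass balance on the glass: batch total minus LOI = 500.1 pbw (summing oxide targets gives 500.0 pbw; the stated basis being 500.0 pbw — rounding explains the deltas).
Total batch = Σ batch = 583.3 pbw; ignition loss, Σ(batch × LOI) = 83.24 pbw; yield: glass divided by total = 85.73%.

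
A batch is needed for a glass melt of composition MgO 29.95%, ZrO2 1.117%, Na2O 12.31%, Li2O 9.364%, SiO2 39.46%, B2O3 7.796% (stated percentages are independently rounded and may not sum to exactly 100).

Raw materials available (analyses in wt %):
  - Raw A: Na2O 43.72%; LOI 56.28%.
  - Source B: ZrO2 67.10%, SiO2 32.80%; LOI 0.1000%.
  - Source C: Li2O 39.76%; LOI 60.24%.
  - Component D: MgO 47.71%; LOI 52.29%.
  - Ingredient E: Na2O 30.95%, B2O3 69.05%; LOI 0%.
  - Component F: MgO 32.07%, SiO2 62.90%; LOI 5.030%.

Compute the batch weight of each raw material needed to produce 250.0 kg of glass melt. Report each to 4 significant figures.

Batch per 250.0 kg glass melt:
  Raw A: 50.41 kg
  Source B: 4.162 kg
  Source C: 58.88 kg
  Component D: 52.97 kg
  Ingredient E: 28.23 kg
  Component F: 154.7 kg
Total batch = 349.4 kg; LOI loss = 99.32 kg; yield = 71.57%

In-progress results are shown rounded to 4 significant digits as written. All internal work runs at full precision end to end. Every reported number takes a single rounding — all derived quantities (the six compositions, glass mass, LOI, the yield, the totals) are carried from the batch weights per 250.0 kg of glass in full precision exactly as shown in the problem or the answer.
Target masses of each oxide per 250.0 kg glass melt:
  MgO: 29.95% × 250.0 = 74.88 kg
  ZrO2: 1.117% × 250.0 = 2.792 kg
  Na2O: 12.31% × 250.0 = 30.78 kg
  Li2O: 9.364% × 250.0 = 23.41 kg
  SiO2: 39.46% × 250.0 = 98.65 kg
  B2O3: 7.796% × 250.0 = 19.49 kg
Verifying the oxide balance given the weights on record, relative to the basis at hand (sums match the target masses modulo rounding of the values):
  MgO: 52.97·0.4771 + 154.7·0.3207 = 74.88 kg (target 74.88 kg)
  ZrO2: 4.162·0.6710 = 2.793 kg (target 2.792 kg)
  Na2O: 50.41·0.4372 + 28.23·0.3095 = 30.78 kg (target 30.78 kg)
  Li2O: 58.88·0.3976 = 23.41 kg (target 23.41 kg)
  SiO2: 4.162·0.3280 + 154.7·0.6290 = 98.67 kg (target 98.65 kg)
  B2O3: 28.23·0.6905 = 19.49 kg (target 19.49 kg)
Glass-mass bookkeeping: batch total minus LOI = 250.0 kg (the Σ of target masses is 250.0 kg; the stated basis being 250.0 kg — deltas are rounding alone).
Batch total: Σ batch = 349.4 kg; LOI removed, Σ of batch·LOI: 99.32 kg; as yield: glass ÷ batch → 71.57%.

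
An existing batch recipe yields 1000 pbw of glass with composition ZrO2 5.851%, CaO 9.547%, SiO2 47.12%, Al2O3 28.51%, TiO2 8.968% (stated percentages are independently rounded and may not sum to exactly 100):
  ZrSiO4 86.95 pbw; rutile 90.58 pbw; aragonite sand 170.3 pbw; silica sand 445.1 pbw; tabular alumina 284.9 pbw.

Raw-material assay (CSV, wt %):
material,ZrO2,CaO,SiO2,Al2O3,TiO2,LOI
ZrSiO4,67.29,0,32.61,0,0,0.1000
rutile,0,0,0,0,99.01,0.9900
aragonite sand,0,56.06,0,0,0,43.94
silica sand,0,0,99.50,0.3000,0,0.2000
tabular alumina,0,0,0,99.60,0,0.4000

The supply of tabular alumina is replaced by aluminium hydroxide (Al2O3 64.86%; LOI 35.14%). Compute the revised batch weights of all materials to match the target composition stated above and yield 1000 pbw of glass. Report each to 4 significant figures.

Revised batch per 1000 pbw glass:
  ZrSiO4: 86.95 pbw
  rutile: 90.58 pbw
  aragonite sand: 170.3 pbw
  silica sand: 445.1 pbw
  aluminium hydroxide: 437.5 pbw
Total batch = 1230 pbw; LOI loss = 230.4 pbw

All internal work carries exact precision in every operation; intermediates are printed with 4-significant-figure rounding when written out; each reported number is rounded once only; the derived quantities, including glass mass, ignition loss, totals, yield, five oxide percentages, are computed from the weighed amounts for 1000 pbw of glass at exact precision as quoted within problem or answer.
Oxide mass targets, per 1000 pbw glass:
  ZrO2: 5.851% × 1000 = 58.51 pbw
  CaO: 9.547% × 1000 = 95.47 pbw
  SiO2: 47.12% × 1000 = 471.2 pbw
  Al2O3: 28.51% × 1000 = 285.1 pbw
  TiO2: 8.968% × 1000 = 89.68 pbw
Oxide-by-oxide audit per the reported batch figures, versus the basis set out (summed amounts equal target values up to rounding of the answer):
  ZrO2: 86.95·0.6729 = 58.51 pbw (target 58.51 pbw)
  CaO: 170.3·0.5606 = 95.47 pbw (target 95.47 pbw)
  SiO2: 86.95·0.3261 + 445.1·0.9950 = 471.2 pbw (target 471.2 pbw)
  Al2O3: 445.1·0.003000 + 437.5·0.6486 = 285.1 pbw (target 285.1 pbw)
  TiO2: 90.58·0.9901 = 89.68 pbw (target 89.68 pbw)
Glass-mass sanity pass: net batch after ignition = 1000 pbw (oxide target masses add up to 1000 pbw; basis as stated: 1000 pbw — deltas are rounding alone).
Adding the batch up: Σ batch = 1230 pbw; LOI removed, Σ of batch·LOI: 230.4 pbw; as yield: glass ÷ batch → 81.27%.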